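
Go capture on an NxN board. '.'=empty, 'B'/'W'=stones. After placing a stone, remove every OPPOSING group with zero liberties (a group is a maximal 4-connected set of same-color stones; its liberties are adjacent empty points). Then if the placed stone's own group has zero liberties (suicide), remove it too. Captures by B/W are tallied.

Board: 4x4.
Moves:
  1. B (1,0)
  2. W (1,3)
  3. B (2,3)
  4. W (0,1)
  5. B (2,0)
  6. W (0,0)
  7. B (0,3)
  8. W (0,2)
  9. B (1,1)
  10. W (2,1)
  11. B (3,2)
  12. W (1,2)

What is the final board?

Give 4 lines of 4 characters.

Move 1: B@(1,0) -> caps B=0 W=0
Move 2: W@(1,3) -> caps B=0 W=0
Move 3: B@(2,3) -> caps B=0 W=0
Move 4: W@(0,1) -> caps B=0 W=0
Move 5: B@(2,0) -> caps B=0 W=0
Move 6: W@(0,0) -> caps B=0 W=0
Move 7: B@(0,3) -> caps B=0 W=0
Move 8: W@(0,2) -> caps B=0 W=1
Move 9: B@(1,1) -> caps B=0 W=1
Move 10: W@(2,1) -> caps B=0 W=1
Move 11: B@(3,2) -> caps B=0 W=1
Move 12: W@(1,2) -> caps B=0 W=1

Answer: WWW.
BBWW
BW.B
..B.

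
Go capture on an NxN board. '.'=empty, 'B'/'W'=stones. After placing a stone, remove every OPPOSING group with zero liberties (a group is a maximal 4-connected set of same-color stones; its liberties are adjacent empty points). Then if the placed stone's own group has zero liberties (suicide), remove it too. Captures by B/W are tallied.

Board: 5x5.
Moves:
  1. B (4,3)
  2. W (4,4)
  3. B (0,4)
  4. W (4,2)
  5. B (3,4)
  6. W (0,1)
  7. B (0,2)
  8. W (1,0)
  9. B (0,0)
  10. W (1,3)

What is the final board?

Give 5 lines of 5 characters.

Move 1: B@(4,3) -> caps B=0 W=0
Move 2: W@(4,4) -> caps B=0 W=0
Move 3: B@(0,4) -> caps B=0 W=0
Move 4: W@(4,2) -> caps B=0 W=0
Move 5: B@(3,4) -> caps B=1 W=0
Move 6: W@(0,1) -> caps B=1 W=0
Move 7: B@(0,2) -> caps B=1 W=0
Move 8: W@(1,0) -> caps B=1 W=0
Move 9: B@(0,0) -> caps B=1 W=0
Move 10: W@(1,3) -> caps B=1 W=0

Answer: .WB.B
W..W.
.....
....B
..WB.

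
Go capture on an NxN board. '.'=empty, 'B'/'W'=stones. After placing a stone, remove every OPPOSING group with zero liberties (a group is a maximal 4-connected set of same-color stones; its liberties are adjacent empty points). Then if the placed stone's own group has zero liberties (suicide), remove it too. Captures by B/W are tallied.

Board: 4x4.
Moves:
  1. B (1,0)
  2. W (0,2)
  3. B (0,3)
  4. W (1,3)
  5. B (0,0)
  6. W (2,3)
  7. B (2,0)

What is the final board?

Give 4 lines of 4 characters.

Answer: B.W.
B..W
B..W
....

Derivation:
Move 1: B@(1,0) -> caps B=0 W=0
Move 2: W@(0,2) -> caps B=0 W=0
Move 3: B@(0,3) -> caps B=0 W=0
Move 4: W@(1,3) -> caps B=0 W=1
Move 5: B@(0,0) -> caps B=0 W=1
Move 6: W@(2,3) -> caps B=0 W=1
Move 7: B@(2,0) -> caps B=0 W=1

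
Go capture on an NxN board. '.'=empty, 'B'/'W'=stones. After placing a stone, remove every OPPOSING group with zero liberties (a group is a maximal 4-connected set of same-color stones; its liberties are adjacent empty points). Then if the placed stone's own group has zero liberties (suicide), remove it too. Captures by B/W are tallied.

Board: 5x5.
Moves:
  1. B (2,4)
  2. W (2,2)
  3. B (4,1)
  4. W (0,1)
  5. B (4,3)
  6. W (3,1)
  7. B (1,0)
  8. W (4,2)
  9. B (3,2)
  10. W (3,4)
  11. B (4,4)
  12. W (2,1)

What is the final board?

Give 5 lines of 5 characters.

Move 1: B@(2,4) -> caps B=0 W=0
Move 2: W@(2,2) -> caps B=0 W=0
Move 3: B@(4,1) -> caps B=0 W=0
Move 4: W@(0,1) -> caps B=0 W=0
Move 5: B@(4,3) -> caps B=0 W=0
Move 6: W@(3,1) -> caps B=0 W=0
Move 7: B@(1,0) -> caps B=0 W=0
Move 8: W@(4,2) -> caps B=0 W=0
Move 9: B@(3,2) -> caps B=1 W=0
Move 10: W@(3,4) -> caps B=1 W=0
Move 11: B@(4,4) -> caps B=1 W=0
Move 12: W@(2,1) -> caps B=1 W=0

Answer: .W...
B....
.WW.B
.WB.W
.B.BB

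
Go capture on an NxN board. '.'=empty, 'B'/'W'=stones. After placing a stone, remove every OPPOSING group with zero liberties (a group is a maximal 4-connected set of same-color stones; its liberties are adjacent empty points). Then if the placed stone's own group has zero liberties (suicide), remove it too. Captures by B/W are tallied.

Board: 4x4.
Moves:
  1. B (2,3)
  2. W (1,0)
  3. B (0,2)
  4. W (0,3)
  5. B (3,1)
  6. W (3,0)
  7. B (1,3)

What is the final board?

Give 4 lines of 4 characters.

Move 1: B@(2,3) -> caps B=0 W=0
Move 2: W@(1,0) -> caps B=0 W=0
Move 3: B@(0,2) -> caps B=0 W=0
Move 4: W@(0,3) -> caps B=0 W=0
Move 5: B@(3,1) -> caps B=0 W=0
Move 6: W@(3,0) -> caps B=0 W=0
Move 7: B@(1,3) -> caps B=1 W=0

Answer: ..B.
W..B
...B
WB..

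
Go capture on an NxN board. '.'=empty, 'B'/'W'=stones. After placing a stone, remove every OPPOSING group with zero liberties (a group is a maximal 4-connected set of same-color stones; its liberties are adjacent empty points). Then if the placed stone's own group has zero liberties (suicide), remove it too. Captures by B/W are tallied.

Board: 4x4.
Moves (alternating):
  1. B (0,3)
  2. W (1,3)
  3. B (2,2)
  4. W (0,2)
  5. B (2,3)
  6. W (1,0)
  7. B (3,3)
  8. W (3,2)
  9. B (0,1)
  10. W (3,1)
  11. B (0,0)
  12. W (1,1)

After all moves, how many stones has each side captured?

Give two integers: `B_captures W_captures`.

Answer: 0 3

Derivation:
Move 1: B@(0,3) -> caps B=0 W=0
Move 2: W@(1,3) -> caps B=0 W=0
Move 3: B@(2,2) -> caps B=0 W=0
Move 4: W@(0,2) -> caps B=0 W=1
Move 5: B@(2,3) -> caps B=0 W=1
Move 6: W@(1,0) -> caps B=0 W=1
Move 7: B@(3,3) -> caps B=0 W=1
Move 8: W@(3,2) -> caps B=0 W=1
Move 9: B@(0,1) -> caps B=0 W=1
Move 10: W@(3,1) -> caps B=0 W=1
Move 11: B@(0,0) -> caps B=0 W=1
Move 12: W@(1,1) -> caps B=0 W=3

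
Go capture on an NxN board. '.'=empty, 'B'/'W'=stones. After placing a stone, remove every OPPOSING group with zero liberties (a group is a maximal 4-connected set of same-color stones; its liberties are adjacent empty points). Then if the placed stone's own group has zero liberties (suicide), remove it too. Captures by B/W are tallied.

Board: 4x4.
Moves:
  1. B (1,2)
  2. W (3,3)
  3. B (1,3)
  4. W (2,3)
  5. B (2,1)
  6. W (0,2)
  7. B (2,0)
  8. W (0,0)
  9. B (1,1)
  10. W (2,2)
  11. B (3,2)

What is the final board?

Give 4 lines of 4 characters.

Answer: W.W.
.BBB
BB..
..B.

Derivation:
Move 1: B@(1,2) -> caps B=0 W=0
Move 2: W@(3,3) -> caps B=0 W=0
Move 3: B@(1,3) -> caps B=0 W=0
Move 4: W@(2,3) -> caps B=0 W=0
Move 5: B@(2,1) -> caps B=0 W=0
Move 6: W@(0,2) -> caps B=0 W=0
Move 7: B@(2,0) -> caps B=0 W=0
Move 8: W@(0,0) -> caps B=0 W=0
Move 9: B@(1,1) -> caps B=0 W=0
Move 10: W@(2,2) -> caps B=0 W=0
Move 11: B@(3,2) -> caps B=3 W=0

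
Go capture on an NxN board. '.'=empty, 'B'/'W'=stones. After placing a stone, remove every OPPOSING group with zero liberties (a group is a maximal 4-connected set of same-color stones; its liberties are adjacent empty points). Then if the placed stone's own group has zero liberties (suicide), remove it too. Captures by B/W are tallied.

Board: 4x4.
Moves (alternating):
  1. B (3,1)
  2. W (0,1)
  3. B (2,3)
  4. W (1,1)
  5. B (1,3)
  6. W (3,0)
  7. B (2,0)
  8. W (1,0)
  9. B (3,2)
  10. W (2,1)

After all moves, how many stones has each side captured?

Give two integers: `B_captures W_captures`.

Answer: 1 0

Derivation:
Move 1: B@(3,1) -> caps B=0 W=0
Move 2: W@(0,1) -> caps B=0 W=0
Move 3: B@(2,3) -> caps B=0 W=0
Move 4: W@(1,1) -> caps B=0 W=0
Move 5: B@(1,3) -> caps B=0 W=0
Move 6: W@(3,0) -> caps B=0 W=0
Move 7: B@(2,0) -> caps B=1 W=0
Move 8: W@(1,0) -> caps B=1 W=0
Move 9: B@(3,2) -> caps B=1 W=0
Move 10: W@(2,1) -> caps B=1 W=0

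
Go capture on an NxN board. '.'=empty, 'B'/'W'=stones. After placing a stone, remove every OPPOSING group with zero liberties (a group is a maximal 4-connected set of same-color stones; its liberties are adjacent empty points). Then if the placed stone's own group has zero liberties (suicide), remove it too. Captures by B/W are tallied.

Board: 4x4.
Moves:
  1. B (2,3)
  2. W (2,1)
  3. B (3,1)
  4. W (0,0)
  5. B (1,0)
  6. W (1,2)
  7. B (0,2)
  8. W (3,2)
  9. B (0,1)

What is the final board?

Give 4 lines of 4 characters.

Move 1: B@(2,3) -> caps B=0 W=0
Move 2: W@(2,1) -> caps B=0 W=0
Move 3: B@(3,1) -> caps B=0 W=0
Move 4: W@(0,0) -> caps B=0 W=0
Move 5: B@(1,0) -> caps B=0 W=0
Move 6: W@(1,2) -> caps B=0 W=0
Move 7: B@(0,2) -> caps B=0 W=0
Move 8: W@(3,2) -> caps B=0 W=0
Move 9: B@(0,1) -> caps B=1 W=0

Answer: .BB.
B.W.
.W.B
.BW.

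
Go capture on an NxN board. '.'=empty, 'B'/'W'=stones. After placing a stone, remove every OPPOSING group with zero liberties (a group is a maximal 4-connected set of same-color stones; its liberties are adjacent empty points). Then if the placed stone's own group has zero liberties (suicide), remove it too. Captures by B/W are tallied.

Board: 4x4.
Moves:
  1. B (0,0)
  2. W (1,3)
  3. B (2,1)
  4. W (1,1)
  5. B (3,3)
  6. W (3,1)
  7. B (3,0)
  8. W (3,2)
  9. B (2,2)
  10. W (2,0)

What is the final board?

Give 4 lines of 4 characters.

Answer: B...
.W.W
WBB.
B..B

Derivation:
Move 1: B@(0,0) -> caps B=0 W=0
Move 2: W@(1,3) -> caps B=0 W=0
Move 3: B@(2,1) -> caps B=0 W=0
Move 4: W@(1,1) -> caps B=0 W=0
Move 5: B@(3,3) -> caps B=0 W=0
Move 6: W@(3,1) -> caps B=0 W=0
Move 7: B@(3,0) -> caps B=0 W=0
Move 8: W@(3,2) -> caps B=0 W=0
Move 9: B@(2,2) -> caps B=2 W=0
Move 10: W@(2,0) -> caps B=2 W=0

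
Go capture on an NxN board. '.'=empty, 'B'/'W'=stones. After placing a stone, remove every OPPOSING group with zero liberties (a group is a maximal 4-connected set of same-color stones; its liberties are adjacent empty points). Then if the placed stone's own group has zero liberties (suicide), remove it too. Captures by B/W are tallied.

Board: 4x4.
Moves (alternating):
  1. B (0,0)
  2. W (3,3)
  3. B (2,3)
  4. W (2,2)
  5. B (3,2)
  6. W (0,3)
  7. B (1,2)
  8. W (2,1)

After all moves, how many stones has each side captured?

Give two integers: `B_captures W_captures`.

Move 1: B@(0,0) -> caps B=0 W=0
Move 2: W@(3,3) -> caps B=0 W=0
Move 3: B@(2,3) -> caps B=0 W=0
Move 4: W@(2,2) -> caps B=0 W=0
Move 5: B@(3,2) -> caps B=1 W=0
Move 6: W@(0,3) -> caps B=1 W=0
Move 7: B@(1,2) -> caps B=1 W=0
Move 8: W@(2,1) -> caps B=1 W=0

Answer: 1 0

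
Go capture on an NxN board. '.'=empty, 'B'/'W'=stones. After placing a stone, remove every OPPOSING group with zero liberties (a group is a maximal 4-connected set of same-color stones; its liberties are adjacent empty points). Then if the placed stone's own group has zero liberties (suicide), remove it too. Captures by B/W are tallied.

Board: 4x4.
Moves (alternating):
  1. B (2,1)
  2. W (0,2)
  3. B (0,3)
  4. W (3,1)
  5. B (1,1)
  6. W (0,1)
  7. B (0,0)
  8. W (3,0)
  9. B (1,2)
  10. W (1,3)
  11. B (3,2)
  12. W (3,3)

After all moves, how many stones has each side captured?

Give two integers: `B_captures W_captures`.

Move 1: B@(2,1) -> caps B=0 W=0
Move 2: W@(0,2) -> caps B=0 W=0
Move 3: B@(0,3) -> caps B=0 W=0
Move 4: W@(3,1) -> caps B=0 W=0
Move 5: B@(1,1) -> caps B=0 W=0
Move 6: W@(0,1) -> caps B=0 W=0
Move 7: B@(0,0) -> caps B=0 W=0
Move 8: W@(3,0) -> caps B=0 W=0
Move 9: B@(1,2) -> caps B=2 W=0
Move 10: W@(1,3) -> caps B=2 W=0
Move 11: B@(3,2) -> caps B=2 W=0
Move 12: W@(3,3) -> caps B=2 W=0

Answer: 2 0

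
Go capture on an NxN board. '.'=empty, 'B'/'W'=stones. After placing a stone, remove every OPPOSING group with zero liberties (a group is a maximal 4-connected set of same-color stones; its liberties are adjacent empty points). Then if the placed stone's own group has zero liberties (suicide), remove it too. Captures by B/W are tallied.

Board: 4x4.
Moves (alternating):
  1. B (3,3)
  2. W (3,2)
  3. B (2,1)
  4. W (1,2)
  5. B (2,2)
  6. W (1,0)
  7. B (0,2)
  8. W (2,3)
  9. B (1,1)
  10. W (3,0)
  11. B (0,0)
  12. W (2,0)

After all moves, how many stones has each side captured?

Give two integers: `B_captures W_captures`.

Move 1: B@(3,3) -> caps B=0 W=0
Move 2: W@(3,2) -> caps B=0 W=0
Move 3: B@(2,1) -> caps B=0 W=0
Move 4: W@(1,2) -> caps B=0 W=0
Move 5: B@(2,2) -> caps B=0 W=0
Move 6: W@(1,0) -> caps B=0 W=0
Move 7: B@(0,2) -> caps B=0 W=0
Move 8: W@(2,3) -> caps B=0 W=1
Move 9: B@(1,1) -> caps B=0 W=1
Move 10: W@(3,0) -> caps B=0 W=1
Move 11: B@(0,0) -> caps B=0 W=1
Move 12: W@(2,0) -> caps B=0 W=1

Answer: 0 1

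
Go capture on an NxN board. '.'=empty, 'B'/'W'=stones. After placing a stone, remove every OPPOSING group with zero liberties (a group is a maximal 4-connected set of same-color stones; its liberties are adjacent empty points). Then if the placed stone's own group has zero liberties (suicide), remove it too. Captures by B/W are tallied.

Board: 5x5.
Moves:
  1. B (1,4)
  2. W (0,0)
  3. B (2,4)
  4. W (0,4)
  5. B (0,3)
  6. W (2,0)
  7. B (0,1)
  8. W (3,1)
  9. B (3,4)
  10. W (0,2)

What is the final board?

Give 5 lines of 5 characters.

Answer: WBWB.
....B
W...B
.W..B
.....

Derivation:
Move 1: B@(1,4) -> caps B=0 W=0
Move 2: W@(0,0) -> caps B=0 W=0
Move 3: B@(2,4) -> caps B=0 W=0
Move 4: W@(0,4) -> caps B=0 W=0
Move 5: B@(0,3) -> caps B=1 W=0
Move 6: W@(2,0) -> caps B=1 W=0
Move 7: B@(0,1) -> caps B=1 W=0
Move 8: W@(3,1) -> caps B=1 W=0
Move 9: B@(3,4) -> caps B=1 W=0
Move 10: W@(0,2) -> caps B=1 W=0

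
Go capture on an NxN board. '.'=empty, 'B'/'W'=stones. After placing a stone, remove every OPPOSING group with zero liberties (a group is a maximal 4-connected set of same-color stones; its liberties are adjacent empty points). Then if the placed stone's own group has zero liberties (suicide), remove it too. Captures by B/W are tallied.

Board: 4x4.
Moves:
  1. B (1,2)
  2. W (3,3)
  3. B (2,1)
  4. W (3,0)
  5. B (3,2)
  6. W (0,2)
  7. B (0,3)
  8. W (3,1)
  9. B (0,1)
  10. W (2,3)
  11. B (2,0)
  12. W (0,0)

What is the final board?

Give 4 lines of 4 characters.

Move 1: B@(1,2) -> caps B=0 W=0
Move 2: W@(3,3) -> caps B=0 W=0
Move 3: B@(2,1) -> caps B=0 W=0
Move 4: W@(3,0) -> caps B=0 W=0
Move 5: B@(3,2) -> caps B=0 W=0
Move 6: W@(0,2) -> caps B=0 W=0
Move 7: B@(0,3) -> caps B=0 W=0
Move 8: W@(3,1) -> caps B=0 W=0
Move 9: B@(0,1) -> caps B=1 W=0
Move 10: W@(2,3) -> caps B=1 W=0
Move 11: B@(2,0) -> caps B=3 W=0
Move 12: W@(0,0) -> caps B=3 W=0

Answer: WB.B
..B.
BB.W
..BW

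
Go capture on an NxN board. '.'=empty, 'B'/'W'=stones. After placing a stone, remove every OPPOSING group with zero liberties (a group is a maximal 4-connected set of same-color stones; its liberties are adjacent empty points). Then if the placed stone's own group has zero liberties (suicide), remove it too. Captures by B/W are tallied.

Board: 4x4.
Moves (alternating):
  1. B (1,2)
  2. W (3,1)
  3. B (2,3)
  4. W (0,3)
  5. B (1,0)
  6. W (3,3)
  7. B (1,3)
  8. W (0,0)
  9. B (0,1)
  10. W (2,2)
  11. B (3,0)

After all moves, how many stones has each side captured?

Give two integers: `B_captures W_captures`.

Answer: 1 0

Derivation:
Move 1: B@(1,2) -> caps B=0 W=0
Move 2: W@(3,1) -> caps B=0 W=0
Move 3: B@(2,3) -> caps B=0 W=0
Move 4: W@(0,3) -> caps B=0 W=0
Move 5: B@(1,0) -> caps B=0 W=0
Move 6: W@(3,3) -> caps B=0 W=0
Move 7: B@(1,3) -> caps B=0 W=0
Move 8: W@(0,0) -> caps B=0 W=0
Move 9: B@(0,1) -> caps B=1 W=0
Move 10: W@(2,2) -> caps B=1 W=0
Move 11: B@(3,0) -> caps B=1 W=0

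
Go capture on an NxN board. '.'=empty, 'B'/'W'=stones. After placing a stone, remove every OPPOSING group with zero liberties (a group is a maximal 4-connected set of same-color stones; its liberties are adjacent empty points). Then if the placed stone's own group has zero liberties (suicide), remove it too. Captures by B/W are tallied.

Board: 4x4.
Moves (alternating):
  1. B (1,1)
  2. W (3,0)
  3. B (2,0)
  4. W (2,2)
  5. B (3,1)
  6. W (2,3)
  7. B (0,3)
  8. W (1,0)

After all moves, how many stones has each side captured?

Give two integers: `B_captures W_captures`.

Move 1: B@(1,1) -> caps B=0 W=0
Move 2: W@(3,0) -> caps B=0 W=0
Move 3: B@(2,0) -> caps B=0 W=0
Move 4: W@(2,2) -> caps B=0 W=0
Move 5: B@(3,1) -> caps B=1 W=0
Move 6: W@(2,3) -> caps B=1 W=0
Move 7: B@(0,3) -> caps B=1 W=0
Move 8: W@(1,0) -> caps B=1 W=0

Answer: 1 0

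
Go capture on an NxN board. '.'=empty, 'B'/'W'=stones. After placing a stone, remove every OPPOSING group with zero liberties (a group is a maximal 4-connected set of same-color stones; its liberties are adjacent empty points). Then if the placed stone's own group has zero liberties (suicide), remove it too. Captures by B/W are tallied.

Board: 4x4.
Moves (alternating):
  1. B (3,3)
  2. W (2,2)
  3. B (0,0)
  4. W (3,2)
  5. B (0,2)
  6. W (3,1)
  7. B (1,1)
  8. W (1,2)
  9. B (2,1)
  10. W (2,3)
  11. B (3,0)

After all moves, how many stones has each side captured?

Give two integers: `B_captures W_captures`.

Answer: 0 1

Derivation:
Move 1: B@(3,3) -> caps B=0 W=0
Move 2: W@(2,2) -> caps B=0 W=0
Move 3: B@(0,0) -> caps B=0 W=0
Move 4: W@(3,2) -> caps B=0 W=0
Move 5: B@(0,2) -> caps B=0 W=0
Move 6: W@(3,1) -> caps B=0 W=0
Move 7: B@(1,1) -> caps B=0 W=0
Move 8: W@(1,2) -> caps B=0 W=0
Move 9: B@(2,1) -> caps B=0 W=0
Move 10: W@(2,3) -> caps B=0 W=1
Move 11: B@(3,0) -> caps B=0 W=1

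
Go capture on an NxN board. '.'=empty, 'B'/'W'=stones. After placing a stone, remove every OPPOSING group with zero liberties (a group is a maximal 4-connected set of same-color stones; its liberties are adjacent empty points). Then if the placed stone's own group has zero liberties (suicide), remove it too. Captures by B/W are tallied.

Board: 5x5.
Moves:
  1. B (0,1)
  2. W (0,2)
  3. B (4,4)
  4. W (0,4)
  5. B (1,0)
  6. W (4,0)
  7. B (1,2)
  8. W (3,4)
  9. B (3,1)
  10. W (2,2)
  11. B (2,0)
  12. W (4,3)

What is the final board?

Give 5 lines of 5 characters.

Answer: .BW.W
B.B..
B.W..
.B..W
W..W.

Derivation:
Move 1: B@(0,1) -> caps B=0 W=0
Move 2: W@(0,2) -> caps B=0 W=0
Move 3: B@(4,4) -> caps B=0 W=0
Move 4: W@(0,4) -> caps B=0 W=0
Move 5: B@(1,0) -> caps B=0 W=0
Move 6: W@(4,0) -> caps B=0 W=0
Move 7: B@(1,2) -> caps B=0 W=0
Move 8: W@(3,4) -> caps B=0 W=0
Move 9: B@(3,1) -> caps B=0 W=0
Move 10: W@(2,2) -> caps B=0 W=0
Move 11: B@(2,0) -> caps B=0 W=0
Move 12: W@(4,3) -> caps B=0 W=1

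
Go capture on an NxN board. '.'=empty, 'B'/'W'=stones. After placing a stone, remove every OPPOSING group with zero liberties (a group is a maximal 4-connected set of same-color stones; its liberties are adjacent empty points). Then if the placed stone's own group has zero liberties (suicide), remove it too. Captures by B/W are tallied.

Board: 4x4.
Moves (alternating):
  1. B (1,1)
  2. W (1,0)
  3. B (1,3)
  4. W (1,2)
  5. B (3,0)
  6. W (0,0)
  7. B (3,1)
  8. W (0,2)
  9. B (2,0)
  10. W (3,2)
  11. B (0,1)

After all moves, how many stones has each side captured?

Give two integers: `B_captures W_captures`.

Answer: 2 0

Derivation:
Move 1: B@(1,1) -> caps B=0 W=0
Move 2: W@(1,0) -> caps B=0 W=0
Move 3: B@(1,3) -> caps B=0 W=0
Move 4: W@(1,2) -> caps B=0 W=0
Move 5: B@(3,0) -> caps B=0 W=0
Move 6: W@(0,0) -> caps B=0 W=0
Move 7: B@(3,1) -> caps B=0 W=0
Move 8: W@(0,2) -> caps B=0 W=0
Move 9: B@(2,0) -> caps B=0 W=0
Move 10: W@(3,2) -> caps B=0 W=0
Move 11: B@(0,1) -> caps B=2 W=0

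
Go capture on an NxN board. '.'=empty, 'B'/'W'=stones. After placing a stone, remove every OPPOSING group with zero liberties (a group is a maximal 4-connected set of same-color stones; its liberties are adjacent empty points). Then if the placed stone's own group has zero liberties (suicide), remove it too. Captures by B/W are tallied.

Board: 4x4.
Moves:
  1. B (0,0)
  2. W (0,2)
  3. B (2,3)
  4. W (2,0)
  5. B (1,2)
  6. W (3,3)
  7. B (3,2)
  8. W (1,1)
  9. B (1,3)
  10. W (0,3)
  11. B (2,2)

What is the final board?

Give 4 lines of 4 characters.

Move 1: B@(0,0) -> caps B=0 W=0
Move 2: W@(0,2) -> caps B=0 W=0
Move 3: B@(2,3) -> caps B=0 W=0
Move 4: W@(2,0) -> caps B=0 W=0
Move 5: B@(1,2) -> caps B=0 W=0
Move 6: W@(3,3) -> caps B=0 W=0
Move 7: B@(3,2) -> caps B=1 W=0
Move 8: W@(1,1) -> caps B=1 W=0
Move 9: B@(1,3) -> caps B=1 W=0
Move 10: W@(0,3) -> caps B=1 W=0
Move 11: B@(2,2) -> caps B=1 W=0

Answer: B.WW
.WBB
W.BB
..B.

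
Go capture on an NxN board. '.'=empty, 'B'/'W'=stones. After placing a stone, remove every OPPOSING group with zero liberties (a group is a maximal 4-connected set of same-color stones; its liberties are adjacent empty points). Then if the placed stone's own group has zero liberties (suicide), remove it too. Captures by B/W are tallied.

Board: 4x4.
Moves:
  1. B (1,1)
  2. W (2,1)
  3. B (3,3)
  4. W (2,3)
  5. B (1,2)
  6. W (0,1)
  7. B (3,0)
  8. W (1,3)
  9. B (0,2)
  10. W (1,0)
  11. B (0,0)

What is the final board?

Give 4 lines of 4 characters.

Move 1: B@(1,1) -> caps B=0 W=0
Move 2: W@(2,1) -> caps B=0 W=0
Move 3: B@(3,3) -> caps B=0 W=0
Move 4: W@(2,3) -> caps B=0 W=0
Move 5: B@(1,2) -> caps B=0 W=0
Move 6: W@(0,1) -> caps B=0 W=0
Move 7: B@(3,0) -> caps B=0 W=0
Move 8: W@(1,3) -> caps B=0 W=0
Move 9: B@(0,2) -> caps B=0 W=0
Move 10: W@(1,0) -> caps B=0 W=0
Move 11: B@(0,0) -> caps B=1 W=0

Answer: B.B.
WBBW
.W.W
B..B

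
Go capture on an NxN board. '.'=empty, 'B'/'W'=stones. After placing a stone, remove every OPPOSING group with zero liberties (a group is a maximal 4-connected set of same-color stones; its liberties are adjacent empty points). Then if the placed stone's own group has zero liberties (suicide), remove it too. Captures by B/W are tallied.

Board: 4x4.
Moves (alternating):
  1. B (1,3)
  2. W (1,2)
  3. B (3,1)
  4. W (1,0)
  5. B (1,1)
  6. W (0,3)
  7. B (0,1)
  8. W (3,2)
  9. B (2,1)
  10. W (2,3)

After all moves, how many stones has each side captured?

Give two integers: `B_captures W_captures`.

Answer: 0 1

Derivation:
Move 1: B@(1,3) -> caps B=0 W=0
Move 2: W@(1,2) -> caps B=0 W=0
Move 3: B@(3,1) -> caps B=0 W=0
Move 4: W@(1,0) -> caps B=0 W=0
Move 5: B@(1,1) -> caps B=0 W=0
Move 6: W@(0,3) -> caps B=0 W=0
Move 7: B@(0,1) -> caps B=0 W=0
Move 8: W@(3,2) -> caps B=0 W=0
Move 9: B@(2,1) -> caps B=0 W=0
Move 10: W@(2,3) -> caps B=0 W=1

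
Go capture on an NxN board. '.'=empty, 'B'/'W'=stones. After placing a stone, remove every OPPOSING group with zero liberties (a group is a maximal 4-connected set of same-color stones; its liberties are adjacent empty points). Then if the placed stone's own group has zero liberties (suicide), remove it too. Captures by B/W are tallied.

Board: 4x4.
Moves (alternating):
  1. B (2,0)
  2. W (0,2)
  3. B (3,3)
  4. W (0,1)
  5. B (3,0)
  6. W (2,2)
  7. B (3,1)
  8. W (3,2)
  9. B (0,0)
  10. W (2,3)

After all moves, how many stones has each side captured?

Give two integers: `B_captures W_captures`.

Move 1: B@(2,0) -> caps B=0 W=0
Move 2: W@(0,2) -> caps B=0 W=0
Move 3: B@(3,3) -> caps B=0 W=0
Move 4: W@(0,1) -> caps B=0 W=0
Move 5: B@(3,0) -> caps B=0 W=0
Move 6: W@(2,2) -> caps B=0 W=0
Move 7: B@(3,1) -> caps B=0 W=0
Move 8: W@(3,2) -> caps B=0 W=0
Move 9: B@(0,0) -> caps B=0 W=0
Move 10: W@(2,3) -> caps B=0 W=1

Answer: 0 1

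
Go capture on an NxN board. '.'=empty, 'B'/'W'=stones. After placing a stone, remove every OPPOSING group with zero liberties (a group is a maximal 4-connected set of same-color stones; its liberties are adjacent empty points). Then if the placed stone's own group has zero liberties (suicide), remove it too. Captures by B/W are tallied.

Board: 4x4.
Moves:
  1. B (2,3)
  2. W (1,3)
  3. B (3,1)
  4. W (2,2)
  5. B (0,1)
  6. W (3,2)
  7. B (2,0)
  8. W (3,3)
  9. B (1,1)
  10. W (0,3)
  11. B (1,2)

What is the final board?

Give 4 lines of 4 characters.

Move 1: B@(2,3) -> caps B=0 W=0
Move 2: W@(1,3) -> caps B=0 W=0
Move 3: B@(3,1) -> caps B=0 W=0
Move 4: W@(2,2) -> caps B=0 W=0
Move 5: B@(0,1) -> caps B=0 W=0
Move 6: W@(3,2) -> caps B=0 W=0
Move 7: B@(2,0) -> caps B=0 W=0
Move 8: W@(3,3) -> caps B=0 W=1
Move 9: B@(1,1) -> caps B=0 W=1
Move 10: W@(0,3) -> caps B=0 W=1
Move 11: B@(1,2) -> caps B=0 W=1

Answer: .B.W
.BBW
B.W.
.BWW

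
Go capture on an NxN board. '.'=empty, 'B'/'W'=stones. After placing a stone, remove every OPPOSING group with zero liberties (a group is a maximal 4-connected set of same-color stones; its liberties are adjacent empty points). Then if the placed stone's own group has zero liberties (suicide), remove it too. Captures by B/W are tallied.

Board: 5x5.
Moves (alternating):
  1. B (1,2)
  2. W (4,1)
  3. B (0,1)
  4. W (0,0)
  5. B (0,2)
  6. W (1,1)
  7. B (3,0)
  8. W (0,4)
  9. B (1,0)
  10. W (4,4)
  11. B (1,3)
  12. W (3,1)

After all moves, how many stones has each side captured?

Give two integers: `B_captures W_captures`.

Move 1: B@(1,2) -> caps B=0 W=0
Move 2: W@(4,1) -> caps B=0 W=0
Move 3: B@(0,1) -> caps B=0 W=0
Move 4: W@(0,0) -> caps B=0 W=0
Move 5: B@(0,2) -> caps B=0 W=0
Move 6: W@(1,1) -> caps B=0 W=0
Move 7: B@(3,0) -> caps B=0 W=0
Move 8: W@(0,4) -> caps B=0 W=0
Move 9: B@(1,0) -> caps B=1 W=0
Move 10: W@(4,4) -> caps B=1 W=0
Move 11: B@(1,3) -> caps B=1 W=0
Move 12: W@(3,1) -> caps B=1 W=0

Answer: 1 0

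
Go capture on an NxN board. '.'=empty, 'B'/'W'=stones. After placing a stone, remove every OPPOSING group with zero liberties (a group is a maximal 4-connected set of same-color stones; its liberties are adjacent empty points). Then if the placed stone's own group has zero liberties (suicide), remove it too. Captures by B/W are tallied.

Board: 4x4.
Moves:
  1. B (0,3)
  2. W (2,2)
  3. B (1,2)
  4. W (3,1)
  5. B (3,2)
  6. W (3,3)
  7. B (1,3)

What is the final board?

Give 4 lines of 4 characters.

Answer: ...B
..BB
..W.
.W.W

Derivation:
Move 1: B@(0,3) -> caps B=0 W=0
Move 2: W@(2,2) -> caps B=0 W=0
Move 3: B@(1,2) -> caps B=0 W=0
Move 4: W@(3,1) -> caps B=0 W=0
Move 5: B@(3,2) -> caps B=0 W=0
Move 6: W@(3,3) -> caps B=0 W=1
Move 7: B@(1,3) -> caps B=0 W=1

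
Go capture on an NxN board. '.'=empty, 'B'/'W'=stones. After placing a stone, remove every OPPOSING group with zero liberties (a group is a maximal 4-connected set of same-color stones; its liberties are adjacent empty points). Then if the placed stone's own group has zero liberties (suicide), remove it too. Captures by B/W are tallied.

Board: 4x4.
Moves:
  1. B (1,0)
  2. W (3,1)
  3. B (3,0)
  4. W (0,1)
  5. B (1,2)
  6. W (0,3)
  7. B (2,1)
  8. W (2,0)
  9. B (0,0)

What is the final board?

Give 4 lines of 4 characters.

Answer: BW.W
B.B.
WB..
.W..

Derivation:
Move 1: B@(1,0) -> caps B=0 W=0
Move 2: W@(3,1) -> caps B=0 W=0
Move 3: B@(3,0) -> caps B=0 W=0
Move 4: W@(0,1) -> caps B=0 W=0
Move 5: B@(1,2) -> caps B=0 W=0
Move 6: W@(0,3) -> caps B=0 W=0
Move 7: B@(2,1) -> caps B=0 W=0
Move 8: W@(2,0) -> caps B=0 W=1
Move 9: B@(0,0) -> caps B=0 W=1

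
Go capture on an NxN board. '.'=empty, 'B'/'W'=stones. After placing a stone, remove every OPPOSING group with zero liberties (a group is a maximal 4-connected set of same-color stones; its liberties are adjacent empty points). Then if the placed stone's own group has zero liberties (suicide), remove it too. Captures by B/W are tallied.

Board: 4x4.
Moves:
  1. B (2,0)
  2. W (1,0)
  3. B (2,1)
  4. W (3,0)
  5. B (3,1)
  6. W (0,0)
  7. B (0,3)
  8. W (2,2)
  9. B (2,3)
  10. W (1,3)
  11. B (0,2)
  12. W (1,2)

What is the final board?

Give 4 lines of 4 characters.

Move 1: B@(2,0) -> caps B=0 W=0
Move 2: W@(1,0) -> caps B=0 W=0
Move 3: B@(2,1) -> caps B=0 W=0
Move 4: W@(3,0) -> caps B=0 W=0
Move 5: B@(3,1) -> caps B=1 W=0
Move 6: W@(0,0) -> caps B=1 W=0
Move 7: B@(0,3) -> caps B=1 W=0
Move 8: W@(2,2) -> caps B=1 W=0
Move 9: B@(2,3) -> caps B=1 W=0
Move 10: W@(1,3) -> caps B=1 W=0
Move 11: B@(0,2) -> caps B=1 W=0
Move 12: W@(1,2) -> caps B=1 W=0

Answer: W.BB
W.WW
BBWB
.B..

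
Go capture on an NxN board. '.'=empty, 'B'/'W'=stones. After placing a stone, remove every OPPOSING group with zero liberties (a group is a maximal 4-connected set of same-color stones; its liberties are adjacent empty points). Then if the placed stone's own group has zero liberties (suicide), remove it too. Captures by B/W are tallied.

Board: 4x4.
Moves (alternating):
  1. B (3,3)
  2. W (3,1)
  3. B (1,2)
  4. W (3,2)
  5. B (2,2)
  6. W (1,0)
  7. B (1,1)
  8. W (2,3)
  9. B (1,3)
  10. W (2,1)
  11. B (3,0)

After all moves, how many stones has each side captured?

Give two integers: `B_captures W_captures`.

Move 1: B@(3,3) -> caps B=0 W=0
Move 2: W@(3,1) -> caps B=0 W=0
Move 3: B@(1,2) -> caps B=0 W=0
Move 4: W@(3,2) -> caps B=0 W=0
Move 5: B@(2,2) -> caps B=0 W=0
Move 6: W@(1,0) -> caps B=0 W=0
Move 7: B@(1,1) -> caps B=0 W=0
Move 8: W@(2,3) -> caps B=0 W=1
Move 9: B@(1,3) -> caps B=0 W=1
Move 10: W@(2,1) -> caps B=0 W=1
Move 11: B@(3,0) -> caps B=0 W=1

Answer: 0 1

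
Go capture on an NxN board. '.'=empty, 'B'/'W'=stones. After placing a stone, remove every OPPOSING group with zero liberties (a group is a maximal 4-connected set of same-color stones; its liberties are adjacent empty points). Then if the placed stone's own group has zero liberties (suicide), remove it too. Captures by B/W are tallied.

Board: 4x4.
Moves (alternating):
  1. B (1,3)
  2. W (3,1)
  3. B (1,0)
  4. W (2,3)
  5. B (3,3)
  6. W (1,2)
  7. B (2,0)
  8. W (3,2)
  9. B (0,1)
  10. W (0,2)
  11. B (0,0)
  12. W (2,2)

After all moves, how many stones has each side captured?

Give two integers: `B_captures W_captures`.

Move 1: B@(1,3) -> caps B=0 W=0
Move 2: W@(3,1) -> caps B=0 W=0
Move 3: B@(1,0) -> caps B=0 W=0
Move 4: W@(2,3) -> caps B=0 W=0
Move 5: B@(3,3) -> caps B=0 W=0
Move 6: W@(1,2) -> caps B=0 W=0
Move 7: B@(2,0) -> caps B=0 W=0
Move 8: W@(3,2) -> caps B=0 W=1
Move 9: B@(0,1) -> caps B=0 W=1
Move 10: W@(0,2) -> caps B=0 W=1
Move 11: B@(0,0) -> caps B=0 W=1
Move 12: W@(2,2) -> caps B=0 W=1

Answer: 0 1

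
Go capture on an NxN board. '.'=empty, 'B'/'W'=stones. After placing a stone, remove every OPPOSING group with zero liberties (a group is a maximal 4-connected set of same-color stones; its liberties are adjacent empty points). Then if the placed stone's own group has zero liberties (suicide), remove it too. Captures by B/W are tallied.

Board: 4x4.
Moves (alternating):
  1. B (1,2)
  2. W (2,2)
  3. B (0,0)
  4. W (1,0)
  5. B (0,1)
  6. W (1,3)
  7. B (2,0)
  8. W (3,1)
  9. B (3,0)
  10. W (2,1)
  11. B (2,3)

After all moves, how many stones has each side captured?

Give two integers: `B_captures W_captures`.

Move 1: B@(1,2) -> caps B=0 W=0
Move 2: W@(2,2) -> caps B=0 W=0
Move 3: B@(0,0) -> caps B=0 W=0
Move 4: W@(1,0) -> caps B=0 W=0
Move 5: B@(0,1) -> caps B=0 W=0
Move 6: W@(1,3) -> caps B=0 W=0
Move 7: B@(2,0) -> caps B=0 W=0
Move 8: W@(3,1) -> caps B=0 W=0
Move 9: B@(3,0) -> caps B=0 W=0
Move 10: W@(2,1) -> caps B=0 W=2
Move 11: B@(2,3) -> caps B=0 W=2

Answer: 0 2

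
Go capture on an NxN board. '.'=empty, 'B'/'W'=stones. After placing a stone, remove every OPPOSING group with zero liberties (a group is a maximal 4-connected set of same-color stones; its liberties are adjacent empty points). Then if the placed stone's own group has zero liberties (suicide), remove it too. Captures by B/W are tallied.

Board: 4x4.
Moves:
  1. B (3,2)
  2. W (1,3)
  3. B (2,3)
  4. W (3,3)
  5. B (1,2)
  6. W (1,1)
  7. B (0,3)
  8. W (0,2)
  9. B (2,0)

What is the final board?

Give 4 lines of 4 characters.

Move 1: B@(3,2) -> caps B=0 W=0
Move 2: W@(1,3) -> caps B=0 W=0
Move 3: B@(2,3) -> caps B=0 W=0
Move 4: W@(3,3) -> caps B=0 W=0
Move 5: B@(1,2) -> caps B=0 W=0
Move 6: W@(1,1) -> caps B=0 W=0
Move 7: B@(0,3) -> caps B=1 W=0
Move 8: W@(0,2) -> caps B=1 W=0
Move 9: B@(2,0) -> caps B=1 W=0

Answer: ..WB
.WB.
B..B
..B.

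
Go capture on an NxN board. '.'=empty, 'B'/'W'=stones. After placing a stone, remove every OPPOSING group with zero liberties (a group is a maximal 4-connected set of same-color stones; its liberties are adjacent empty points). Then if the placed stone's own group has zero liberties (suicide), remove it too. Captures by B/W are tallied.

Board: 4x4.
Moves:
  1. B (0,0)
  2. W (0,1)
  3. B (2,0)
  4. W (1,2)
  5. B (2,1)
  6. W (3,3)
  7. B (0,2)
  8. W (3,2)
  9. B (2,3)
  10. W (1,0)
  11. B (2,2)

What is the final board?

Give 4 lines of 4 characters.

Answer: .WB.
W.W.
BBBB
..WW

Derivation:
Move 1: B@(0,0) -> caps B=0 W=0
Move 2: W@(0,1) -> caps B=0 W=0
Move 3: B@(2,0) -> caps B=0 W=0
Move 4: W@(1,2) -> caps B=0 W=0
Move 5: B@(2,1) -> caps B=0 W=0
Move 6: W@(3,3) -> caps B=0 W=0
Move 7: B@(0,2) -> caps B=0 W=0
Move 8: W@(3,2) -> caps B=0 W=0
Move 9: B@(2,3) -> caps B=0 W=0
Move 10: W@(1,0) -> caps B=0 W=1
Move 11: B@(2,2) -> caps B=0 W=1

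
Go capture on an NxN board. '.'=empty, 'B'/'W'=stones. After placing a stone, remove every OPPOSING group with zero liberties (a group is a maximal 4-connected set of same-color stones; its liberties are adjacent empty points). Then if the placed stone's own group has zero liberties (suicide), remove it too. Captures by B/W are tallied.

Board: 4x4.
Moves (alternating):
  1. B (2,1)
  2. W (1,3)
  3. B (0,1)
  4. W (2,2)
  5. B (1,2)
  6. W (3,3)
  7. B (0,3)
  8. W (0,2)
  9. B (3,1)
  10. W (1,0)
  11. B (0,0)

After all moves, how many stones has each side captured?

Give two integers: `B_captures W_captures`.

Answer: 0 1

Derivation:
Move 1: B@(2,1) -> caps B=0 W=0
Move 2: W@(1,3) -> caps B=0 W=0
Move 3: B@(0,1) -> caps B=0 W=0
Move 4: W@(2,2) -> caps B=0 W=0
Move 5: B@(1,2) -> caps B=0 W=0
Move 6: W@(3,3) -> caps B=0 W=0
Move 7: B@(0,3) -> caps B=0 W=0
Move 8: W@(0,2) -> caps B=0 W=1
Move 9: B@(3,1) -> caps B=0 W=1
Move 10: W@(1,0) -> caps B=0 W=1
Move 11: B@(0,0) -> caps B=0 W=1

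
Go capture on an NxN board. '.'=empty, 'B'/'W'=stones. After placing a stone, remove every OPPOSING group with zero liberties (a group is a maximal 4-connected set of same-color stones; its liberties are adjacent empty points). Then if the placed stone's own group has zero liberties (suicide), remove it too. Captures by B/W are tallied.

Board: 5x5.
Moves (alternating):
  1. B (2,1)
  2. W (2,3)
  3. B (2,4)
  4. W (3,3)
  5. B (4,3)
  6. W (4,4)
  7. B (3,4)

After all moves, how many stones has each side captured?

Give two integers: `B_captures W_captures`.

Answer: 1 0

Derivation:
Move 1: B@(2,1) -> caps B=0 W=0
Move 2: W@(2,3) -> caps B=0 W=0
Move 3: B@(2,4) -> caps B=0 W=0
Move 4: W@(3,3) -> caps B=0 W=0
Move 5: B@(4,3) -> caps B=0 W=0
Move 6: W@(4,4) -> caps B=0 W=0
Move 7: B@(3,4) -> caps B=1 W=0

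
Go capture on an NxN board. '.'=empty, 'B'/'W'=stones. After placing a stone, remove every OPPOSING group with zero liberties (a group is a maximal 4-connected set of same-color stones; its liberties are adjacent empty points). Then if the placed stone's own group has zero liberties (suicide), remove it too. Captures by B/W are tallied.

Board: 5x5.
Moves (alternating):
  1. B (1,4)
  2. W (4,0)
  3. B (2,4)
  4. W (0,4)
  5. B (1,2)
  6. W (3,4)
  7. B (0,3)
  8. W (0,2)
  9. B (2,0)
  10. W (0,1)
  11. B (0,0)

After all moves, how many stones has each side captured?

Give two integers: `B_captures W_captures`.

Move 1: B@(1,4) -> caps B=0 W=0
Move 2: W@(4,0) -> caps B=0 W=0
Move 3: B@(2,4) -> caps B=0 W=0
Move 4: W@(0,4) -> caps B=0 W=0
Move 5: B@(1,2) -> caps B=0 W=0
Move 6: W@(3,4) -> caps B=0 W=0
Move 7: B@(0,3) -> caps B=1 W=0
Move 8: W@(0,2) -> caps B=1 W=0
Move 9: B@(2,0) -> caps B=1 W=0
Move 10: W@(0,1) -> caps B=1 W=0
Move 11: B@(0,0) -> caps B=1 W=0

Answer: 1 0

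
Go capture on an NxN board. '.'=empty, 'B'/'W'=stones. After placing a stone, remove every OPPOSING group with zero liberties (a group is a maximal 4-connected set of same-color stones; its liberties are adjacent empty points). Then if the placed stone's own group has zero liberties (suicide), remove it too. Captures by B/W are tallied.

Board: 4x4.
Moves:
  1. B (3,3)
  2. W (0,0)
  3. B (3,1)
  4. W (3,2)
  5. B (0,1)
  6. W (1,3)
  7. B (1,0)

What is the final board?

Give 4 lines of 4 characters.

Move 1: B@(3,3) -> caps B=0 W=0
Move 2: W@(0,0) -> caps B=0 W=0
Move 3: B@(3,1) -> caps B=0 W=0
Move 4: W@(3,2) -> caps B=0 W=0
Move 5: B@(0,1) -> caps B=0 W=0
Move 6: W@(1,3) -> caps B=0 W=0
Move 7: B@(1,0) -> caps B=1 W=0

Answer: .B..
B..W
....
.BWB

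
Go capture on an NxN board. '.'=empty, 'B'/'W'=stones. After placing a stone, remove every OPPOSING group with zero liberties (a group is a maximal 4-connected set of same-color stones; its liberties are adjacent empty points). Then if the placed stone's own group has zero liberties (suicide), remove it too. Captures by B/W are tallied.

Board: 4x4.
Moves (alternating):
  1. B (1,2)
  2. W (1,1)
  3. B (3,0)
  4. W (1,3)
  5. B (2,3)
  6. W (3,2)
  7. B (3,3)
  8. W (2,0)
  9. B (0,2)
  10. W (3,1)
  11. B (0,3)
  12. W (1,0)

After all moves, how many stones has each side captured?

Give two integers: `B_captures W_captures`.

Answer: 1 1

Derivation:
Move 1: B@(1,2) -> caps B=0 W=0
Move 2: W@(1,1) -> caps B=0 W=0
Move 3: B@(3,0) -> caps B=0 W=0
Move 4: W@(1,3) -> caps B=0 W=0
Move 5: B@(2,3) -> caps B=0 W=0
Move 6: W@(3,2) -> caps B=0 W=0
Move 7: B@(3,3) -> caps B=0 W=0
Move 8: W@(2,0) -> caps B=0 W=0
Move 9: B@(0,2) -> caps B=0 W=0
Move 10: W@(3,1) -> caps B=0 W=1
Move 11: B@(0,3) -> caps B=1 W=1
Move 12: W@(1,0) -> caps B=1 W=1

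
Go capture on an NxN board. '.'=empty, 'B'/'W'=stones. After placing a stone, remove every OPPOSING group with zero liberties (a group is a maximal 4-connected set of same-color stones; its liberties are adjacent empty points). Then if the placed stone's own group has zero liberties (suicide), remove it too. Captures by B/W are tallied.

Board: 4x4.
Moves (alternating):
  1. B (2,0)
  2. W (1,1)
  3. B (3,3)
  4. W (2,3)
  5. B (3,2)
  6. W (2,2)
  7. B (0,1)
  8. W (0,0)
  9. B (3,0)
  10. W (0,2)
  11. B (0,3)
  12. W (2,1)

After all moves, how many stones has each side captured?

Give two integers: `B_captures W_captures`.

Answer: 0 1

Derivation:
Move 1: B@(2,0) -> caps B=0 W=0
Move 2: W@(1,1) -> caps B=0 W=0
Move 3: B@(3,3) -> caps B=0 W=0
Move 4: W@(2,3) -> caps B=0 W=0
Move 5: B@(3,2) -> caps B=0 W=0
Move 6: W@(2,2) -> caps B=0 W=0
Move 7: B@(0,1) -> caps B=0 W=0
Move 8: W@(0,0) -> caps B=0 W=0
Move 9: B@(3,0) -> caps B=0 W=0
Move 10: W@(0,2) -> caps B=0 W=1
Move 11: B@(0,3) -> caps B=0 W=1
Move 12: W@(2,1) -> caps B=0 W=1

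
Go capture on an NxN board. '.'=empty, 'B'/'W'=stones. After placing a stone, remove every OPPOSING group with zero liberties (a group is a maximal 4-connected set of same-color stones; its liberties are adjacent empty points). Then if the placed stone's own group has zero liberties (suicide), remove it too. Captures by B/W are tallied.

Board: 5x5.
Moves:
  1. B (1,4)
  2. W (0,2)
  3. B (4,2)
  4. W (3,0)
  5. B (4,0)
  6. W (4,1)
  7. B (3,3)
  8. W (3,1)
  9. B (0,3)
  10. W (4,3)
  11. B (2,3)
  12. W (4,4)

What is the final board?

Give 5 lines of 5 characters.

Answer: ..WB.
....B
...B.
WW.B.
.WBWW

Derivation:
Move 1: B@(1,4) -> caps B=0 W=0
Move 2: W@(0,2) -> caps B=0 W=0
Move 3: B@(4,2) -> caps B=0 W=0
Move 4: W@(3,0) -> caps B=0 W=0
Move 5: B@(4,0) -> caps B=0 W=0
Move 6: W@(4,1) -> caps B=0 W=1
Move 7: B@(3,3) -> caps B=0 W=1
Move 8: W@(3,1) -> caps B=0 W=1
Move 9: B@(0,3) -> caps B=0 W=1
Move 10: W@(4,3) -> caps B=0 W=1
Move 11: B@(2,3) -> caps B=0 W=1
Move 12: W@(4,4) -> caps B=0 W=1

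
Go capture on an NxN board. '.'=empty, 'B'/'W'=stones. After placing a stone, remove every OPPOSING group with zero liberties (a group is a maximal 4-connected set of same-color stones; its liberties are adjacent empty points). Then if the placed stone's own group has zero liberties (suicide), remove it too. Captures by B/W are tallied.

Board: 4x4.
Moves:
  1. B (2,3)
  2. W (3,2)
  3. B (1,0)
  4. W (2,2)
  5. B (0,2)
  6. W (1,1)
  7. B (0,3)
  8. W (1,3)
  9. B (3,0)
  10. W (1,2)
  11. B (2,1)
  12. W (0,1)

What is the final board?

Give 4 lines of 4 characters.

Move 1: B@(2,3) -> caps B=0 W=0
Move 2: W@(3,2) -> caps B=0 W=0
Move 3: B@(1,0) -> caps B=0 W=0
Move 4: W@(2,2) -> caps B=0 W=0
Move 5: B@(0,2) -> caps B=0 W=0
Move 6: W@(1,1) -> caps B=0 W=0
Move 7: B@(0,3) -> caps B=0 W=0
Move 8: W@(1,3) -> caps B=0 W=0
Move 9: B@(3,0) -> caps B=0 W=0
Move 10: W@(1,2) -> caps B=0 W=0
Move 11: B@(2,1) -> caps B=0 W=0
Move 12: W@(0,1) -> caps B=0 W=2

Answer: .W..
BWWW
.BWB
B.W.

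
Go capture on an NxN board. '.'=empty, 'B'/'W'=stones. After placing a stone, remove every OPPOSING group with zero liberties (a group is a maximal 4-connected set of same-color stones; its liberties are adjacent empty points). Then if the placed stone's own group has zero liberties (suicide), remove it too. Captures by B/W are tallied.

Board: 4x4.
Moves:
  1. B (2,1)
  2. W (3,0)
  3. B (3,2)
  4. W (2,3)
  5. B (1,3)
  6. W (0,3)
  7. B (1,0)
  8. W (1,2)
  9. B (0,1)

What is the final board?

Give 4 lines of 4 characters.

Answer: .B.W
B.W.
.B.W
W.B.

Derivation:
Move 1: B@(2,1) -> caps B=0 W=0
Move 2: W@(3,0) -> caps B=0 W=0
Move 3: B@(3,2) -> caps B=0 W=0
Move 4: W@(2,3) -> caps B=0 W=0
Move 5: B@(1,3) -> caps B=0 W=0
Move 6: W@(0,3) -> caps B=0 W=0
Move 7: B@(1,0) -> caps B=0 W=0
Move 8: W@(1,2) -> caps B=0 W=1
Move 9: B@(0,1) -> caps B=0 W=1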